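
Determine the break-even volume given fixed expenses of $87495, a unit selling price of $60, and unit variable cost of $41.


Formula: BEQ = Fixed Costs / (Price - Variable Cost)
Contribution margin = $60 - $41 = $19/unit
BEQ = ceil($87495 / $19/unit) = ceil(4605.0) = 4605 units

4605 units


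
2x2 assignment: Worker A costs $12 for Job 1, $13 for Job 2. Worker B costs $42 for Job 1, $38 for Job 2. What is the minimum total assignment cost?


Option 1: A->1 + B->2 = $12 + $38 = $50
Option 2: A->2 + B->1 = $13 + $42 = $55
Min cost = min($50, $55) = $50

$50


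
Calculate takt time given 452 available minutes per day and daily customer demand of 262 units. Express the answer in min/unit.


Formula: Takt Time = Available Production Time / Customer Demand
Takt = 452 min/day / 262 units/day
Takt = 1.73 min/unit

1.73 min/unit


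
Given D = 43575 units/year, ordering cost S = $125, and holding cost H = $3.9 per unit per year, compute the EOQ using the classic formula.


Formula: EOQ = sqrt(2 * D * S / H)
Numerator: 2 * 43575 * 125 = 10893750
2DS/H = 10893750 / 3.9 = 2793269.2
EOQ = sqrt(2793269.2) = 1671.3 units

1671.3 units


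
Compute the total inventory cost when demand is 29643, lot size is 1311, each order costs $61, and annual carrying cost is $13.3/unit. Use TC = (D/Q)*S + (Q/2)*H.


TC = 29643/1311 * 61 + 1311/2 * 13.3

$10097.42


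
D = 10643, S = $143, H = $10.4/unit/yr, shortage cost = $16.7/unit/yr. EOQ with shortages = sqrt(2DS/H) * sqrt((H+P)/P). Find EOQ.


Formula: EOQ* = sqrt(2DS/H) * sqrt((H+P)/P)
Base EOQ = sqrt(2*10643*143/10.4) = 541.0 units
Correction = sqrt((10.4+16.7)/16.7) = 1.27387
EOQ* = 541.0 * 1.27387 = 689.2 units

689.2 units


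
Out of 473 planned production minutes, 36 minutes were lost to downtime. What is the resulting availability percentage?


Formula: Availability = (Planned Time - Downtime) / Planned Time * 100
Uptime = 473 - 36 = 437 min
Availability = 437 / 473 * 100 = 92.4%

92.4%


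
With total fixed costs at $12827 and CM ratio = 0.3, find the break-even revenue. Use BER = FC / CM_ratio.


Formula: BER = Fixed Costs / Contribution Margin Ratio
BER = $12827 / 0.3
BER = $42756.67 (to the nearest cent)

$42756.67


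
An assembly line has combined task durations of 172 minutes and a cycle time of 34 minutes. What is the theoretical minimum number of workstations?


Formula: N_min = ceil(Sum of Task Times / Cycle Time)
N_min = ceil(172 min / 34 min) = ceil(5.0588)
N_min = 6 stations

6


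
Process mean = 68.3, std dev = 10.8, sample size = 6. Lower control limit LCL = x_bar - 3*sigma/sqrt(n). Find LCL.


LCL = 68.3 - 3 * 10.8 / sqrt(6)

55.07


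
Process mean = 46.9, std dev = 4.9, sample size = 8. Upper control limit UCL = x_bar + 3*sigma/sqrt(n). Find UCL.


UCL = 46.9 + 3 * 4.9 / sqrt(8)

52.1


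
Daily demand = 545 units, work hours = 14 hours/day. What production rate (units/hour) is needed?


Formula: Production Rate = Daily Demand / Available Hours
Rate = 545 units/day / 14 hours/day
Rate = 38.9 units/hour

38.9 units/hour


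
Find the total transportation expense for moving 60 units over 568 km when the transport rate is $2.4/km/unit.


TC = dist * cost * units = 568 * 2.4 * 60 = $81792.00

$81792.00


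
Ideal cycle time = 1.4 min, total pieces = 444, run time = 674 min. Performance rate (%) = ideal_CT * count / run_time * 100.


Formula: Performance = (Ideal CT * Total Count) / Run Time * 100
Ideal output time = 1.4 * 444 = 621.6 min
Performance = 621.6 / 674 * 100 = 92.2%

92.2%


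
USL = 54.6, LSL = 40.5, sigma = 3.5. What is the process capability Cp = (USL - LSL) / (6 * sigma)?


Cp = (54.6 - 40.5) / (6 * 3.5)

0.67


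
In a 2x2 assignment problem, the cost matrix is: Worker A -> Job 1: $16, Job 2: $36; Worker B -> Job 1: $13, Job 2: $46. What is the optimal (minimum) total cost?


Option 1: A->1 + B->2 = $16 + $46 = $62
Option 2: A->2 + B->1 = $36 + $13 = $49
Min cost = min($62, $49) = $49

$49


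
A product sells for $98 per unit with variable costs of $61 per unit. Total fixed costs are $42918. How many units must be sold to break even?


Formula: BEQ = Fixed Costs / (Price - Variable Cost)
Contribution margin = $98 - $61 = $37/unit
BEQ = ceil($42918 / $37/unit) = ceil(1159.95) = 1160 units

1160 units


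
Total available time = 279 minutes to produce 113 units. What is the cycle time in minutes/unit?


Formula: CT = Available Time / Number of Units
CT = 279 min / 113 units
CT = 2.47 min/unit

2.47 min/unit


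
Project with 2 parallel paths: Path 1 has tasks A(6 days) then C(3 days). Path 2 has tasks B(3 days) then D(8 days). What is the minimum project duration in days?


Path 1 = 6 + 3 = 9 days
Path 2 = 3 + 8 = 11 days
Duration = max(9, 11) = 11 days

11 days


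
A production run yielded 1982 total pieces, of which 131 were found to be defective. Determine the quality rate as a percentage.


Formula: Quality Rate = Good Pieces / Total Pieces * 100
Good pieces = 1982 - 131 = 1851
QR = 1851 / 1982 * 100 = 93.4%

93.4%


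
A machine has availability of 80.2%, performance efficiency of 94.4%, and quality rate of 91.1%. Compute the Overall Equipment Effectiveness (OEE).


Formula: OEE = Availability * Performance * Quality / 10000
A * P = 80.2% * 94.4% / 100 = 75.71%
OEE = 75.71% * 91.1% / 100 = 69.0%

69.0%


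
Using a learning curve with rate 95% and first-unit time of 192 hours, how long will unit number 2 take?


Formula: T_n = T_1 * (learning_rate)^(log2(n)) where learning_rate = rate/100
Doublings = log2(2) = 1
T_n = 192 * 0.95^1
T_n = 192 * 0.95 = 182.4 hours

182.4 hours


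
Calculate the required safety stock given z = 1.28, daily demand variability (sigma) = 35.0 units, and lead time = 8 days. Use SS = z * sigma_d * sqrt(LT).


Formula: SS = z * sigma_d * sqrt(LT)
sqrt(LT) = sqrt(8) = 2.8284
SS = 1.28 * 35.0 * 2.8284
SS = 126.7 units

126.7 units


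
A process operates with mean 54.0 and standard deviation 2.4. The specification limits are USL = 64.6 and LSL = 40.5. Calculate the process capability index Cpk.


Cpu = (64.6 - 54.0) / (3 * 2.4) = 1.47
Cpl = (54.0 - 40.5) / (3 * 2.4) = 1.88
Cpk = min(1.47, 1.88) = 1.47

1.47


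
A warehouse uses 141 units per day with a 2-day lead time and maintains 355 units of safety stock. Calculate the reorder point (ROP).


Formula: ROP = (Daily Demand * Lead Time) + Safety Stock
Demand during lead time = 141 * 2 = 282 units
ROP = 282 + 355 = 637 units

637 units


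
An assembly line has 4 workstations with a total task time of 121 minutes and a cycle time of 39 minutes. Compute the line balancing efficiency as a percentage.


Formula: Efficiency = Sum of Task Times / (N_stations * CT) * 100
Total station capacity = 4 stations * 39 min = 156 min
Efficiency = 121 / 156 * 100 = 77.6%

77.6%


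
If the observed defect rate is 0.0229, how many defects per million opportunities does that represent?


DPMO = defect_rate * 1000000 = 0.0229 * 1000000

22900


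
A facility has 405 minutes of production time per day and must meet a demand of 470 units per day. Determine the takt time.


Formula: Takt Time = Available Production Time / Customer Demand
Takt = 405 min/day / 470 units/day
Takt = 0.86 min/unit

0.86 min/unit


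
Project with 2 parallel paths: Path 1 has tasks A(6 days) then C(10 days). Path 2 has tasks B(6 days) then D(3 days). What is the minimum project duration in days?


Path 1 = 6 + 10 = 16 days
Path 2 = 6 + 3 = 9 days
Duration = max(16, 9) = 16 days

16 days


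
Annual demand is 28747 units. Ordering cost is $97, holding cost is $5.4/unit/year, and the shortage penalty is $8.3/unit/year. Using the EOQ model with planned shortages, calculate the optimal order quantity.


Formula: EOQ* = sqrt(2DS/H) * sqrt((H+P)/P)
Base EOQ = sqrt(2*28747*97/5.4) = 1016.25 units
Correction = sqrt((5.4+8.3)/8.3) = 1.28476
EOQ* = 1016.25 * 1.28476 = 1305.6 units

1305.6 units


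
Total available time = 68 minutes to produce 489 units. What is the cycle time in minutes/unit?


Formula: CT = Available Time / Number of Units
CT = 68 min / 489 units
CT = 0.14 min/unit

0.14 min/unit


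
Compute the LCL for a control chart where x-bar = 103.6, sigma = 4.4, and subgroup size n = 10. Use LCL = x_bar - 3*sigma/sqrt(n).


LCL = 103.6 - 3 * 4.4 / sqrt(10)

99.43


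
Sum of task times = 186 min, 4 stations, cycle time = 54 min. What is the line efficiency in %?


Formula: Efficiency = Sum of Task Times / (N_stations * CT) * 100
Total station capacity = 4 stations * 54 min = 216 min
Efficiency = 186 / 216 * 100 = 86.1%

86.1%


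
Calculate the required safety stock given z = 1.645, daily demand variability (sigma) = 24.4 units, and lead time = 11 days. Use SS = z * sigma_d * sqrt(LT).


Formula: SS = z * sigma_d * sqrt(LT)
sqrt(LT) = sqrt(11) = 3.3166
SS = 1.645 * 24.4 * 3.3166
SS = 133.1 units

133.1 units


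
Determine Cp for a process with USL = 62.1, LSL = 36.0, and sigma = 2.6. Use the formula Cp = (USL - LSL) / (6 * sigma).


Cp = (62.1 - 36.0) / (6 * 2.6)

1.67


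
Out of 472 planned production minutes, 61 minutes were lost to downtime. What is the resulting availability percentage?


Formula: Availability = (Planned Time - Downtime) / Planned Time * 100
Uptime = 472 - 61 = 411 min
Availability = 411 / 472 * 100 = 87.1%

87.1%


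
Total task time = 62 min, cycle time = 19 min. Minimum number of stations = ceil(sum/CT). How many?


Formula: N_min = ceil(Sum of Task Times / Cycle Time)
N_min = ceil(62 min / 19 min) = ceil(3.2632)
N_min = 4 stations

4


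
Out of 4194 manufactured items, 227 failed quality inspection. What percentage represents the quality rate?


Formula: Quality Rate = Good Pieces / Total Pieces * 100
Good pieces = 4194 - 227 = 3967
QR = 3967 / 4194 * 100 = 94.6%

94.6%


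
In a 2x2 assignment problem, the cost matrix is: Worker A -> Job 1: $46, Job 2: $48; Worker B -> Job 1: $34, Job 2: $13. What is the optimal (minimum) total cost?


Option 1: A->1 + B->2 = $46 + $13 = $59
Option 2: A->2 + B->1 = $48 + $34 = $82
Min cost = min($59, $82) = $59

$59


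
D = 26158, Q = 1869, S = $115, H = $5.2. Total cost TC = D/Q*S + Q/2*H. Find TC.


TC = 26158/1869 * 115 + 1869/2 * 5.2

$6468.91


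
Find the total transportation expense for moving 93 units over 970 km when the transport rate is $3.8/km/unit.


TC = dist * cost * units = 970 * 3.8 * 93 = $342798.00

$342798.00


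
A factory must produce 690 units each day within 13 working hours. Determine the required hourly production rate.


Formula: Production Rate = Daily Demand / Available Hours
Rate = 690 units/day / 13 hours/day
Rate = 53.1 units/hour

53.1 units/hour


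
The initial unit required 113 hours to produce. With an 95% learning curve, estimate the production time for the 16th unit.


Formula: T_n = T_1 * (learning_rate)^(log2(n)) where learning_rate = rate/100
Doublings = log2(16) = 4
T_n = 113 * 0.95^4
T_n = 113 * 0.8145 = 92.0 hours

92.0 hours


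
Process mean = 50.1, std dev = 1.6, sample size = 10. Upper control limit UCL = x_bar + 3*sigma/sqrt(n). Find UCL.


UCL = 50.1 + 3 * 1.6 / sqrt(10)

51.62


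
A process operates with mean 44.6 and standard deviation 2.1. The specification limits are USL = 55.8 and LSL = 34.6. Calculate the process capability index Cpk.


Cpu = (55.8 - 44.6) / (3 * 2.1) = 1.78
Cpl = (44.6 - 34.6) / (3 * 2.1) = 1.59
Cpk = min(1.78, 1.59) = 1.59

1.59


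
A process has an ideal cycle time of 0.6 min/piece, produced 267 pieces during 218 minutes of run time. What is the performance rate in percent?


Formula: Performance = (Ideal CT * Total Count) / Run Time * 100
Ideal output time = 0.6 * 267 = 160.2 min
Performance = 160.2 / 218 * 100 = 73.5%

73.5%


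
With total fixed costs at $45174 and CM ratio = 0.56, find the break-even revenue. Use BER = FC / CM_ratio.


Formula: BER = Fixed Costs / Contribution Margin Ratio
BER = $45174 / 0.56
BER = $80667.86 (to the nearest cent)

$80667.86


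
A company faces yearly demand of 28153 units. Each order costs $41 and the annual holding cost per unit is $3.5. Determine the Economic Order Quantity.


Formula: EOQ = sqrt(2 * D * S / H)
Numerator: 2 * 28153 * 41 = 2308546
2DS/H = 2308546 / 3.5 = 659584.6
EOQ = sqrt(659584.6) = 812.1 units

812.1 units


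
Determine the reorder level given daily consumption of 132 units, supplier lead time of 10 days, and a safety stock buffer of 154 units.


Formula: ROP = (Daily Demand * Lead Time) + Safety Stock
Demand during lead time = 132 * 10 = 1320 units
ROP = 1320 + 154 = 1474 units

1474 units


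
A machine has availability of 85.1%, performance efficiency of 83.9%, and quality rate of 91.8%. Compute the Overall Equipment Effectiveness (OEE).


Formula: OEE = Availability * Performance * Quality / 10000
A * P = 85.1% * 83.9% / 100 = 71.4%
OEE = 71.4% * 91.8% / 100 = 65.5%

65.5%


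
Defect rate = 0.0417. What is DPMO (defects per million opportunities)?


DPMO = defect_rate * 1000000 = 0.0417 * 1000000

41700


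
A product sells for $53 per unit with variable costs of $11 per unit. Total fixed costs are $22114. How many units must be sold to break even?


Formula: BEQ = Fixed Costs / (Price - Variable Cost)
Contribution margin = $53 - $11 = $42/unit
BEQ = ceil($22114 / $42/unit) = ceil(526.52) = 527 units

527 units


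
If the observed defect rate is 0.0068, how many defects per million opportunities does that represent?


DPMO = defect_rate * 1000000 = 0.0068 * 1000000

6800


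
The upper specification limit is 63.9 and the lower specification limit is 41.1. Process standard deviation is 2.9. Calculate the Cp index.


Cp = (63.9 - 41.1) / (6 * 2.9)

1.31


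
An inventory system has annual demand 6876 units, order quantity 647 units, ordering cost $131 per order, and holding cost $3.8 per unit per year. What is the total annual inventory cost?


TC = 6876/647 * 131 + 647/2 * 3.8

$2621.50


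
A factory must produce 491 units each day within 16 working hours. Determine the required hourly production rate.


Formula: Production Rate = Daily Demand / Available Hours
Rate = 491 units/day / 16 hours/day
Rate = 30.7 units/hour

30.7 units/hour


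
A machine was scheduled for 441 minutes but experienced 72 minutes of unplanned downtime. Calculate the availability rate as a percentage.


Formula: Availability = (Planned Time - Downtime) / Planned Time * 100
Uptime = 441 - 72 = 369 min
Availability = 369 / 441 * 100 = 83.7%

83.7%


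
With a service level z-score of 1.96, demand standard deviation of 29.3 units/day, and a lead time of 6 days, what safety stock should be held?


Formula: SS = z * sigma_d * sqrt(LT)
sqrt(LT) = sqrt(6) = 2.4495
SS = 1.96 * 29.3 * 2.4495
SS = 140.7 units

140.7 units


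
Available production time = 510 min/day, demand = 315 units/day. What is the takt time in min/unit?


Formula: Takt Time = Available Production Time / Customer Demand
Takt = 510 min/day / 315 units/day
Takt = 1.62 min/unit

1.62 min/unit


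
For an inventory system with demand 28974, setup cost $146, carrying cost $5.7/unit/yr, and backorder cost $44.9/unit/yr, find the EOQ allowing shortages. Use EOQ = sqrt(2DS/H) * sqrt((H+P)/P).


Formula: EOQ* = sqrt(2DS/H) * sqrt((H+P)/P)
Base EOQ = sqrt(2*28974*146/5.7) = 1218.31 units
Correction = sqrt((5.7+44.9)/44.9) = 1.06158
EOQ* = 1218.31 * 1.06158 = 1293.3 units

1293.3 units


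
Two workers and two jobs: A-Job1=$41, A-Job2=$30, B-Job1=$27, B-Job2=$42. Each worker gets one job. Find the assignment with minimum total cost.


Option 1: A->1 + B->2 = $41 + $42 = $83
Option 2: A->2 + B->1 = $30 + $27 = $57
Min cost = min($83, $57) = $57

$57


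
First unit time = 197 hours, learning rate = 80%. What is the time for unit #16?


Formula: T_n = T_1 * (learning_rate)^(log2(n)) where learning_rate = rate/100
Doublings = log2(16) = 4
T_n = 197 * 0.8^4
T_n = 197 * 0.4096 = 80.7 hours

80.7 hours


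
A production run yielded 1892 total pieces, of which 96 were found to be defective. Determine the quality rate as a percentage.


Formula: Quality Rate = Good Pieces / Total Pieces * 100
Good pieces = 1892 - 96 = 1796
QR = 1796 / 1892 * 100 = 94.9%

94.9%


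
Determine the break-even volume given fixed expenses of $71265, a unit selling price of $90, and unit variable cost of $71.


Formula: BEQ = Fixed Costs / (Price - Variable Cost)
Contribution margin = $90 - $71 = $19/unit
BEQ = ceil($71265 / $19/unit) = ceil(3750.79) = 3751 units

3751 units


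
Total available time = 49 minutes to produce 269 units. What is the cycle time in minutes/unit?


Formula: CT = Available Time / Number of Units
CT = 49 min / 269 units
CT = 0.18 min/unit

0.18 min/unit


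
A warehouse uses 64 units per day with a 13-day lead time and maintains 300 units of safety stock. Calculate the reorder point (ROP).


Formula: ROP = (Daily Demand * Lead Time) + Safety Stock
Demand during lead time = 64 * 13 = 832 units
ROP = 832 + 300 = 1132 units

1132 units


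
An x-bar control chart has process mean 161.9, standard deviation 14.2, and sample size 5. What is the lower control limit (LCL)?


LCL = 161.9 - 3 * 14.2 / sqrt(5)

142.85


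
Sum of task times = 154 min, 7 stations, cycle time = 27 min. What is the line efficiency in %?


Formula: Efficiency = Sum of Task Times / (N_stations * CT) * 100
Total station capacity = 7 stations * 27 min = 189 min
Efficiency = 154 / 189 * 100 = 81.5%

81.5%


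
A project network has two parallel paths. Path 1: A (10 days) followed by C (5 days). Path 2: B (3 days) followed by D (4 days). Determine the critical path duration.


Path 1 = 10 + 5 = 15 days
Path 2 = 3 + 4 = 7 days
Duration = max(15, 7) = 15 days

15 days


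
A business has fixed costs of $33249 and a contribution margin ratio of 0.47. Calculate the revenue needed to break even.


Formula: BER = Fixed Costs / Contribution Margin Ratio
BER = $33249 / 0.47
BER = $70742.55 (to the nearest cent)

$70742.55


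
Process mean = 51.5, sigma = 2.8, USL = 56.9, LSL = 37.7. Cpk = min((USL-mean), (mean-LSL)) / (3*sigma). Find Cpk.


Cpu = (56.9 - 51.5) / (3 * 2.8) = 0.64
Cpl = (51.5 - 37.7) / (3 * 2.8) = 1.64
Cpk = min(0.64, 1.64) = 0.64

0.64


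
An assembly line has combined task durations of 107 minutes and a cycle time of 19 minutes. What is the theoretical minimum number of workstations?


Formula: N_min = ceil(Sum of Task Times / Cycle Time)
N_min = ceil(107 min / 19 min) = ceil(5.6316)
N_min = 6 stations

6


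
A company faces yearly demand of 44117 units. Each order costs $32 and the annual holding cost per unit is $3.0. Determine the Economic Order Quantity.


Formula: EOQ = sqrt(2 * D * S / H)
Numerator: 2 * 44117 * 32 = 2823488
2DS/H = 2823488 / 3.0 = 941162.7
EOQ = sqrt(941162.7) = 970.1 units

970.1 units


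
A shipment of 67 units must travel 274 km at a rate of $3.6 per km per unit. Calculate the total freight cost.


TC = dist * cost * units = 274 * 3.6 * 67 = $66088.80

$66088.80


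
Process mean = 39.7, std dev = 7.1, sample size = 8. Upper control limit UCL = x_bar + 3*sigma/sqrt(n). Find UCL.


UCL = 39.7 + 3 * 7.1 / sqrt(8)

47.23


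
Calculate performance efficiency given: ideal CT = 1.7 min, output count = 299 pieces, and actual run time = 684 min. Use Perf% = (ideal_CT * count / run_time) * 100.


Formula: Performance = (Ideal CT * Total Count) / Run Time * 100
Ideal output time = 1.7 * 299 = 508.3 min
Performance = 508.3 / 684 * 100 = 74.3%

74.3%


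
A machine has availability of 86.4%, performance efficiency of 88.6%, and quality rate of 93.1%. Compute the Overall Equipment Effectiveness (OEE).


Formula: OEE = Availability * Performance * Quality / 10000
A * P = 86.4% * 88.6% / 100 = 76.55%
OEE = 76.55% * 93.1% / 100 = 71.3%

71.3%


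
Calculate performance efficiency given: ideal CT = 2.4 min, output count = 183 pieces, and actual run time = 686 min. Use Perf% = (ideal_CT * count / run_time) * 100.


Formula: Performance = (Ideal CT * Total Count) / Run Time * 100
Ideal output time = 2.4 * 183 = 439.2 min
Performance = 439.2 / 686 * 100 = 64.0%

64.0%


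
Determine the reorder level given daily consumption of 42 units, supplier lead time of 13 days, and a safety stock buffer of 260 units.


Formula: ROP = (Daily Demand * Lead Time) + Safety Stock
Demand during lead time = 42 * 13 = 546 units
ROP = 546 + 260 = 806 units

806 units


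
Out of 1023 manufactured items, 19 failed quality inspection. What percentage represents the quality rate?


Formula: Quality Rate = Good Pieces / Total Pieces * 100
Good pieces = 1023 - 19 = 1004
QR = 1004 / 1023 * 100 = 98.1%

98.1%


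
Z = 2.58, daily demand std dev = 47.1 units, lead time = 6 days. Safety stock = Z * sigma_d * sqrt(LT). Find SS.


Formula: SS = z * sigma_d * sqrt(LT)
sqrt(LT) = sqrt(6) = 2.4495
SS = 2.58 * 47.1 * 2.4495
SS = 297.7 units

297.7 units


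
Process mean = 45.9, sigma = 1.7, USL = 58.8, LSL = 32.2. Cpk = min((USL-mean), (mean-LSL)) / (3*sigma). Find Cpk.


Cpu = (58.8 - 45.9) / (3 * 1.7) = 2.53
Cpl = (45.9 - 32.2) / (3 * 1.7) = 2.69
Cpk = min(2.53, 2.69) = 2.53

2.53


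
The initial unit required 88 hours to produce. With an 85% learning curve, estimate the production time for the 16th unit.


Formula: T_n = T_1 * (learning_rate)^(log2(n)) where learning_rate = rate/100
Doublings = log2(16) = 4
T_n = 88 * 0.85^4
T_n = 88 * 0.522 = 45.9 hours

45.9 hours


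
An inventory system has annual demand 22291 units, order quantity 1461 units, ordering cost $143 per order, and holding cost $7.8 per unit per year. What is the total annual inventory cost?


TC = 22291/1461 * 143 + 1461/2 * 7.8

$7879.70


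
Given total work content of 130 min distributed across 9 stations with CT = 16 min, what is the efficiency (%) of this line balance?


Formula: Efficiency = Sum of Task Times / (N_stations * CT) * 100
Total station capacity = 9 stations * 16 min = 144 min
Efficiency = 130 / 144 * 100 = 90.3%

90.3%


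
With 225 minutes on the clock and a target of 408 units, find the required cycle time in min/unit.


Formula: CT = Available Time / Number of Units
CT = 225 min / 408 units
CT = 0.55 min/unit

0.55 min/unit


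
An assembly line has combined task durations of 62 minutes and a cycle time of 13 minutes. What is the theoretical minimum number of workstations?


Formula: N_min = ceil(Sum of Task Times / Cycle Time)
N_min = ceil(62 min / 13 min) = ceil(4.7692)
N_min = 5 stations

5


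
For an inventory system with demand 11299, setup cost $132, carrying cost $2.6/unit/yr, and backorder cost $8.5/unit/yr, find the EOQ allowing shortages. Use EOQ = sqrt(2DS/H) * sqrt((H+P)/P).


Formula: EOQ* = sqrt(2DS/H) * sqrt((H+P)/P)
Base EOQ = sqrt(2*11299*132/2.6) = 1071.11 units
Correction = sqrt((2.6+8.5)/8.5) = 1.14275
EOQ* = 1071.11 * 1.14275 = 1224.0 units

1224.0 units


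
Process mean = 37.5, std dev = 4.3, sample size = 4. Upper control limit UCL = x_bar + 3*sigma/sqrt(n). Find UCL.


UCL = 37.5 + 3 * 4.3 / sqrt(4)

43.95


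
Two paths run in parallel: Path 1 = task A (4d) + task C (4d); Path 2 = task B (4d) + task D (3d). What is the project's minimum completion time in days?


Path 1 = 4 + 4 = 8 days
Path 2 = 4 + 3 = 7 days
Duration = max(8, 7) = 8 days

8 days


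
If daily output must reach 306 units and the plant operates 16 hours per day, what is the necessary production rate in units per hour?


Formula: Production Rate = Daily Demand / Available Hours
Rate = 306 units/day / 16 hours/day
Rate = 19.1 units/hour

19.1 units/hour


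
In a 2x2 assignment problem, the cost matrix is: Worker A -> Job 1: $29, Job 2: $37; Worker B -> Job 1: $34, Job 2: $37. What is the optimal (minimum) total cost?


Option 1: A->1 + B->2 = $29 + $37 = $66
Option 2: A->2 + B->1 = $37 + $34 = $71
Min cost = min($66, $71) = $66

$66


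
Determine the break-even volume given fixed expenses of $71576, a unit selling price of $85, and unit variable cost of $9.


Formula: BEQ = Fixed Costs / (Price - Variable Cost)
Contribution margin = $85 - $9 = $76/unit
BEQ = ceil($71576 / $76/unit) = ceil(941.79) = 942 units

942 units


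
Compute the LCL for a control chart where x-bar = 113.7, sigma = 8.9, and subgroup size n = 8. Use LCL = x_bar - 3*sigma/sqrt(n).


LCL = 113.7 - 3 * 8.9 / sqrt(8)

104.26


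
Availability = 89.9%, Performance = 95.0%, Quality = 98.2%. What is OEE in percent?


Formula: OEE = Availability * Performance * Quality / 10000
A * P = 89.9% * 95.0% / 100 = 85.41%
OEE = 85.41% * 98.2% / 100 = 83.9%

83.9%


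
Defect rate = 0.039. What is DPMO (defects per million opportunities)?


DPMO = defect_rate * 1000000 = 0.039 * 1000000

39000


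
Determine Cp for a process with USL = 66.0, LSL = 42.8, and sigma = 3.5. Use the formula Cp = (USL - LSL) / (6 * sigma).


Cp = (66.0 - 42.8) / (6 * 3.5)

1.1


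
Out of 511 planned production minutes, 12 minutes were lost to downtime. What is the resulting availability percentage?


Formula: Availability = (Planned Time - Downtime) / Planned Time * 100
Uptime = 511 - 12 = 499 min
Availability = 499 / 511 * 100 = 97.7%

97.7%


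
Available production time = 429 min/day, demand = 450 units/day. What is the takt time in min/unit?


Formula: Takt Time = Available Production Time / Customer Demand
Takt = 429 min/day / 450 units/day
Takt = 0.95 min/unit

0.95 min/unit


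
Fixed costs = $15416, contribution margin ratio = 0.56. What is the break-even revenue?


Formula: BER = Fixed Costs / Contribution Margin Ratio
BER = $15416 / 0.56
BER = $27528.57 (to the nearest cent)

$27528.57


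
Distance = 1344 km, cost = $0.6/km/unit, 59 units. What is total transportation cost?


TC = dist * cost * units = 1344 * 0.6 * 59 = $47577.60

$47577.60


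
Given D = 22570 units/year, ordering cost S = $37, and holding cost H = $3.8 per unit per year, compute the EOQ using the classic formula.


Formula: EOQ = sqrt(2 * D * S / H)
Numerator: 2 * 22570 * 37 = 1670180
2DS/H = 1670180 / 3.8 = 439521.1
EOQ = sqrt(439521.1) = 663.0 units

663.0 units


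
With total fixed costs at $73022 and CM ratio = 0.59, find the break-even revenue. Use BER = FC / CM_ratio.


Formula: BER = Fixed Costs / Contribution Margin Ratio
BER = $73022 / 0.59
BER = $123766.10 (to the nearest cent)

$123766.10


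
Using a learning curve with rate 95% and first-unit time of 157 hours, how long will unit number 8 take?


Formula: T_n = T_1 * (learning_rate)^(log2(n)) where learning_rate = rate/100
Doublings = log2(8) = 3
T_n = 157 * 0.95^3
T_n = 157 * 0.8574 = 134.6 hours

134.6 hours


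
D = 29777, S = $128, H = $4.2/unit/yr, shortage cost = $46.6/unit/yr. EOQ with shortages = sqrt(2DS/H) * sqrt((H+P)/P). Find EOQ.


Formula: EOQ* = sqrt(2DS/H) * sqrt((H+P)/P)
Base EOQ = sqrt(2*29777*128/4.2) = 1347.21 units
Correction = sqrt((4.2+46.6)/46.6) = 1.04409
EOQ* = 1347.21 * 1.04409 = 1406.6 units

1406.6 units


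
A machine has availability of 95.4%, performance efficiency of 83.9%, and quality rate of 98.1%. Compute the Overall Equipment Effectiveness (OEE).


Formula: OEE = Availability * Performance * Quality / 10000
A * P = 95.4% * 83.9% / 100 = 80.04%
OEE = 80.04% * 98.1% / 100 = 78.5%

78.5%


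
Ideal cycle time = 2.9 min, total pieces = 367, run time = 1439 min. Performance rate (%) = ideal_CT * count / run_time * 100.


Formula: Performance = (Ideal CT * Total Count) / Run Time * 100
Ideal output time = 2.9 * 367 = 1064.3 min
Performance = 1064.3 / 1439 * 100 = 74.0%

74.0%


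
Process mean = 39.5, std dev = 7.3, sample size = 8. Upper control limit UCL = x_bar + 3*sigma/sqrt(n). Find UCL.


UCL = 39.5 + 3 * 7.3 / sqrt(8)

47.24


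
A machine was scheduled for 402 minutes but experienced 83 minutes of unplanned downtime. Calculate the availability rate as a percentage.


Formula: Availability = (Planned Time - Downtime) / Planned Time * 100
Uptime = 402 - 83 = 319 min
Availability = 319 / 402 * 100 = 79.4%

79.4%


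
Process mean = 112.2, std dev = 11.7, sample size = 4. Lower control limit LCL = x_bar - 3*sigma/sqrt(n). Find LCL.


LCL = 112.2 - 3 * 11.7 / sqrt(4)

94.65


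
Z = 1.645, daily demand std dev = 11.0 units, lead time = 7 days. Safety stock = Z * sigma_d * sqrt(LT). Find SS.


Formula: SS = z * sigma_d * sqrt(LT)
sqrt(LT) = sqrt(7) = 2.6458
SS = 1.645 * 11.0 * 2.6458
SS = 47.9 units

47.9 units


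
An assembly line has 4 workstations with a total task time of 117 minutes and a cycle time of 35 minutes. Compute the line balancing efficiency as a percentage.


Formula: Efficiency = Sum of Task Times / (N_stations * CT) * 100
Total station capacity = 4 stations * 35 min = 140 min
Efficiency = 117 / 140 * 100 = 83.6%

83.6%


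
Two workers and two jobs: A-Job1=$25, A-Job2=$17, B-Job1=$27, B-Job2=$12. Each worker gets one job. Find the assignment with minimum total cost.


Option 1: A->1 + B->2 = $25 + $12 = $37
Option 2: A->2 + B->1 = $17 + $27 = $44
Min cost = min($37, $44) = $37

$37


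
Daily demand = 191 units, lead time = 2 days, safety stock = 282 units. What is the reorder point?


Formula: ROP = (Daily Demand * Lead Time) + Safety Stock
Demand during lead time = 191 * 2 = 382 units
ROP = 382 + 282 = 664 units

664 units


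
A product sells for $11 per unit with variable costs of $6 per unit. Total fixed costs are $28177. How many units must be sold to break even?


Formula: BEQ = Fixed Costs / (Price - Variable Cost)
Contribution margin = $11 - $6 = $5/unit
BEQ = ceil($28177 / $5/unit) = ceil(5635.4) = 5636 units

5636 units


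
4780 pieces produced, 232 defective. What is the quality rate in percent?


Formula: Quality Rate = Good Pieces / Total Pieces * 100
Good pieces = 4780 - 232 = 4548
QR = 4548 / 4780 * 100 = 95.1%

95.1%


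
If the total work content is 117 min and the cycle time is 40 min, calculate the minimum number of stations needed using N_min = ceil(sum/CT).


Formula: N_min = ceil(Sum of Task Times / Cycle Time)
N_min = ceil(117 min / 40 min) = ceil(2.925)
N_min = 3 stations

3


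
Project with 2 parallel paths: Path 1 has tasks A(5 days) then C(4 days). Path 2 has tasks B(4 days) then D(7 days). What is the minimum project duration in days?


Path 1 = 5 + 4 = 9 days
Path 2 = 4 + 7 = 11 days
Duration = max(9, 11) = 11 days

11 days


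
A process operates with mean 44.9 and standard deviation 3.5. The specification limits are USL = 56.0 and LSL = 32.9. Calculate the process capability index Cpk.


Cpu = (56.0 - 44.9) / (3 * 3.5) = 1.06
Cpl = (44.9 - 32.9) / (3 * 3.5) = 1.14
Cpk = min(1.06, 1.14) = 1.06

1.06


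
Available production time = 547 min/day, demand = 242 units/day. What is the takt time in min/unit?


Formula: Takt Time = Available Production Time / Customer Demand
Takt = 547 min/day / 242 units/day
Takt = 2.26 min/unit

2.26 min/unit


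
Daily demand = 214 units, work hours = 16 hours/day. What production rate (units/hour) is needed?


Formula: Production Rate = Daily Demand / Available Hours
Rate = 214 units/day / 16 hours/day
Rate = 13.4 units/hour

13.4 units/hour


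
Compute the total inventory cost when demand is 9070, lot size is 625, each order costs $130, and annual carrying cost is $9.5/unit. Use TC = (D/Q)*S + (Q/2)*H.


TC = 9070/625 * 130 + 625/2 * 9.5

$4855.31


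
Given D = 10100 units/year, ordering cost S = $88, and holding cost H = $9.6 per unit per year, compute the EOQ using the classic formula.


Formula: EOQ = sqrt(2 * D * S / H)
Numerator: 2 * 10100 * 88 = 1777600
2DS/H = 1777600 / 9.6 = 185166.7
EOQ = sqrt(185166.7) = 430.3 units

430.3 units


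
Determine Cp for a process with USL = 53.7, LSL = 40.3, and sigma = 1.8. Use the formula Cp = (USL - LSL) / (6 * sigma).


Cp = (53.7 - 40.3) / (6 * 1.8)

1.24


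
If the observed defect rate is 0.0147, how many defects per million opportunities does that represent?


DPMO = defect_rate * 1000000 = 0.0147 * 1000000

14700


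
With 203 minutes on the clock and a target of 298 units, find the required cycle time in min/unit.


Formula: CT = Available Time / Number of Units
CT = 203 min / 298 units
CT = 0.68 min/unit

0.68 min/unit


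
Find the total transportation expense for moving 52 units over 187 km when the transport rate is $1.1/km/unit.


TC = dist * cost * units = 187 * 1.1 * 52 = $10696.40

$10696.40


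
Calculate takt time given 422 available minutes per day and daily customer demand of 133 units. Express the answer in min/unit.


Formula: Takt Time = Available Production Time / Customer Demand
Takt = 422 min/day / 133 units/day
Takt = 3.17 min/unit

3.17 min/unit


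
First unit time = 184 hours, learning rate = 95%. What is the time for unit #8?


Formula: T_n = T_1 * (learning_rate)^(log2(n)) where learning_rate = rate/100
Doublings = log2(8) = 3
T_n = 184 * 0.95^3
T_n = 184 * 0.8574 = 157.8 hours

157.8 hours


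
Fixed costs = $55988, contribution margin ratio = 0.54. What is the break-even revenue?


Formula: BER = Fixed Costs / Contribution Margin Ratio
BER = $55988 / 0.54
BER = $103681.48 (to the nearest cent)

$103681.48


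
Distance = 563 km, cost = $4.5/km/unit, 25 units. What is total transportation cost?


TC = dist * cost * units = 563 * 4.5 * 25 = $63337.50

$63337.50


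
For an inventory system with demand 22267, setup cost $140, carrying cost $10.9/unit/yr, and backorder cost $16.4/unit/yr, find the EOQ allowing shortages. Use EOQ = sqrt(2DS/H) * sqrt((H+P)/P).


Formula: EOQ* = sqrt(2DS/H) * sqrt((H+P)/P)
Base EOQ = sqrt(2*22267*140/10.9) = 756.3 units
Correction = sqrt((10.9+16.4)/16.4) = 1.29021
EOQ* = 756.3 * 1.29021 = 975.8 units

975.8 units


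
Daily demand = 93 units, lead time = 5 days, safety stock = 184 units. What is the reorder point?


Formula: ROP = (Daily Demand * Lead Time) + Safety Stock
Demand during lead time = 93 * 5 = 465 units
ROP = 465 + 184 = 649 units

649 units


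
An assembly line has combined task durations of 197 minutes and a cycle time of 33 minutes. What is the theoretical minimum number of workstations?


Formula: N_min = ceil(Sum of Task Times / Cycle Time)
N_min = ceil(197 min / 33 min) = ceil(5.9697)
N_min = 6 stations

6


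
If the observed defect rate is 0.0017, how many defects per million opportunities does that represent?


DPMO = defect_rate * 1000000 = 0.0017 * 1000000

1700


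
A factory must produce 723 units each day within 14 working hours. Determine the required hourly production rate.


Formula: Production Rate = Daily Demand / Available Hours
Rate = 723 units/day / 14 hours/day
Rate = 51.6 units/hour

51.6 units/hour


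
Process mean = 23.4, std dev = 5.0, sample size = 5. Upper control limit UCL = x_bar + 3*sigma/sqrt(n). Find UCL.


UCL = 23.4 + 3 * 5.0 / sqrt(5)

30.11


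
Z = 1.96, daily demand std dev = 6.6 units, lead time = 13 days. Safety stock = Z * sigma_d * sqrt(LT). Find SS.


Formula: SS = z * sigma_d * sqrt(LT)
sqrt(LT) = sqrt(13) = 3.6056
SS = 1.96 * 6.6 * 3.6056
SS = 46.6 units

46.6 units


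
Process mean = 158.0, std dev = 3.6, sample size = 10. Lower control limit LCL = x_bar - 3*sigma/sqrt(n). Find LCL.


LCL = 158.0 - 3 * 3.6 / sqrt(10)

154.58


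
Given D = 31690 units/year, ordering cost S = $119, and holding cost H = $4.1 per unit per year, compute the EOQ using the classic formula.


Formula: EOQ = sqrt(2 * D * S / H)
Numerator: 2 * 31690 * 119 = 7542220
2DS/H = 7542220 / 4.1 = 1839565.9
EOQ = sqrt(1839565.9) = 1356.3 units

1356.3 units


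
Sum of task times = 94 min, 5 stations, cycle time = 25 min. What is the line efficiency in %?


Formula: Efficiency = Sum of Task Times / (N_stations * CT) * 100
Total station capacity = 5 stations * 25 min = 125 min
Efficiency = 94 / 125 * 100 = 75.2%

75.2%


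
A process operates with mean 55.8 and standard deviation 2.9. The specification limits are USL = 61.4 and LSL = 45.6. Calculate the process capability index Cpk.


Cpu = (61.4 - 55.8) / (3 * 2.9) = 0.64
Cpl = (55.8 - 45.6) / (3 * 2.9) = 1.17
Cpk = min(0.64, 1.17) = 0.64

0.64


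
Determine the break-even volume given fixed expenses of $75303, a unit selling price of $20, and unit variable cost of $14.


Formula: BEQ = Fixed Costs / (Price - Variable Cost)
Contribution margin = $20 - $14 = $6/unit
BEQ = ceil($75303 / $6/unit) = ceil(12550.5) = 12551 units

12551 units


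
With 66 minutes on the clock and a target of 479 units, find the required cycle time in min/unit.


Formula: CT = Available Time / Number of Units
CT = 66 min / 479 units
CT = 0.14 min/unit

0.14 min/unit


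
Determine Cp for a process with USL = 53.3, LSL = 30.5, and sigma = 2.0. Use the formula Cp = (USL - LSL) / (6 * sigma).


Cp = (53.3 - 30.5) / (6 * 2.0)

1.9


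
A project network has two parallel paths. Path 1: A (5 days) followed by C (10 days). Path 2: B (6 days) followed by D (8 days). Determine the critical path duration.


Path 1 = 5 + 10 = 15 days
Path 2 = 6 + 8 = 14 days
Duration = max(15, 14) = 15 days

15 days


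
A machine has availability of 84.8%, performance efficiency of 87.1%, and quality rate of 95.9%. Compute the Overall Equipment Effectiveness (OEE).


Formula: OEE = Availability * Performance * Quality / 10000
A * P = 84.8% * 87.1% / 100 = 73.86%
OEE = 73.86% * 95.9% / 100 = 70.8%

70.8%


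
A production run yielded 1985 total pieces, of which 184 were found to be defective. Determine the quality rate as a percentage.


Formula: Quality Rate = Good Pieces / Total Pieces * 100
Good pieces = 1985 - 184 = 1801
QR = 1801 / 1985 * 100 = 90.7%

90.7%


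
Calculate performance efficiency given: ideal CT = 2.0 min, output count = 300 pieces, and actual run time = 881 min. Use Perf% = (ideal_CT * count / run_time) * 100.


Formula: Performance = (Ideal CT * Total Count) / Run Time * 100
Ideal output time = 2.0 * 300 = 600.0 min
Performance = 600.0 / 881 * 100 = 68.1%

68.1%


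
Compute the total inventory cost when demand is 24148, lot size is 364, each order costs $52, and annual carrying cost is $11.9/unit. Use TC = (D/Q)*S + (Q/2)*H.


TC = 24148/364 * 52 + 364/2 * 11.9

$5615.51


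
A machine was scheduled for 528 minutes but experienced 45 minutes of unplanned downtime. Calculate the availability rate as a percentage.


Formula: Availability = (Planned Time - Downtime) / Planned Time * 100
Uptime = 528 - 45 = 483 min
Availability = 483 / 528 * 100 = 91.5%

91.5%


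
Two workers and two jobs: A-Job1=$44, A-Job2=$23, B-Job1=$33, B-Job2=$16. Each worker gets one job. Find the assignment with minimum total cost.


Option 1: A->1 + B->2 = $44 + $16 = $60
Option 2: A->2 + B->1 = $23 + $33 = $56
Min cost = min($60, $56) = $56

$56


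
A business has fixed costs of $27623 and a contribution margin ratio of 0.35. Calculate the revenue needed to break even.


Formula: BER = Fixed Costs / Contribution Margin Ratio
BER = $27623 / 0.35
BER = $78922.86 (to the nearest cent)

$78922.86


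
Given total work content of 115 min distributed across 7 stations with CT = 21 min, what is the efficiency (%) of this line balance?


Formula: Efficiency = Sum of Task Times / (N_stations * CT) * 100
Total station capacity = 7 stations * 21 min = 147 min
Efficiency = 115 / 147 * 100 = 78.2%

78.2%


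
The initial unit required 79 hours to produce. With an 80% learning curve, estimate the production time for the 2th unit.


Formula: T_n = T_1 * (learning_rate)^(log2(n)) where learning_rate = rate/100
Doublings = log2(2) = 1
T_n = 79 * 0.8^1
T_n = 79 * 0.8 = 63.2 hours

63.2 hours
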